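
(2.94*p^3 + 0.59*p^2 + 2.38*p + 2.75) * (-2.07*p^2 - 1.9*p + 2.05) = -6.0858*p^5 - 6.8073*p^4 - 0.0206000000000008*p^3 - 9.005*p^2 - 0.346*p + 5.6375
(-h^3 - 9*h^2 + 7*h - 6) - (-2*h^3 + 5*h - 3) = h^3 - 9*h^2 + 2*h - 3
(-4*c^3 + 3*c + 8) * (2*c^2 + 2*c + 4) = -8*c^5 - 8*c^4 - 10*c^3 + 22*c^2 + 28*c + 32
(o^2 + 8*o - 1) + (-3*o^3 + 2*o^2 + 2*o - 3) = -3*o^3 + 3*o^2 + 10*o - 4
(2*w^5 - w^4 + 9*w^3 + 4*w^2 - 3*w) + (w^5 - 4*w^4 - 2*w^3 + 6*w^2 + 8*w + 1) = 3*w^5 - 5*w^4 + 7*w^3 + 10*w^2 + 5*w + 1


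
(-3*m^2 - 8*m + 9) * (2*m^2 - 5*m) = -6*m^4 - m^3 + 58*m^2 - 45*m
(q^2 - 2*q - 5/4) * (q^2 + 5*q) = q^4 + 3*q^3 - 45*q^2/4 - 25*q/4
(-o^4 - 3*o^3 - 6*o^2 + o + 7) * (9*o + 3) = -9*o^5 - 30*o^4 - 63*o^3 - 9*o^2 + 66*o + 21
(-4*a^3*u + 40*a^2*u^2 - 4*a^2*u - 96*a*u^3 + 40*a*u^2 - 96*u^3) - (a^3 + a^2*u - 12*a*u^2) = -4*a^3*u - a^3 + 40*a^2*u^2 - 5*a^2*u - 96*a*u^3 + 52*a*u^2 - 96*u^3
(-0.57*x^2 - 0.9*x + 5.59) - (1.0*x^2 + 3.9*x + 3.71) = -1.57*x^2 - 4.8*x + 1.88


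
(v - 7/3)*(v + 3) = v^2 + 2*v/3 - 7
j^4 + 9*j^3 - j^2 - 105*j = j*(j - 3)*(j + 5)*(j + 7)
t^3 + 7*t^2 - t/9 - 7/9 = (t - 1/3)*(t + 1/3)*(t + 7)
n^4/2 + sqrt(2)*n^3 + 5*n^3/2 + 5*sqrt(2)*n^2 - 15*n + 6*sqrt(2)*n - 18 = (n/2 + 1)*(n + 3)*(n - sqrt(2))*(n + 3*sqrt(2))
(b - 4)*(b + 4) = b^2 - 16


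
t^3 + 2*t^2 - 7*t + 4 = (t - 1)^2*(t + 4)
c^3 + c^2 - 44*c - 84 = (c - 7)*(c + 2)*(c + 6)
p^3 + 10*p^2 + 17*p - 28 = (p - 1)*(p + 4)*(p + 7)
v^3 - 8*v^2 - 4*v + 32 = (v - 8)*(v - 2)*(v + 2)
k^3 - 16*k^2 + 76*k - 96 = (k - 8)*(k - 6)*(k - 2)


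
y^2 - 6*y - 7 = (y - 7)*(y + 1)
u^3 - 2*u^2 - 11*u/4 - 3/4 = (u - 3)*(u + 1/2)^2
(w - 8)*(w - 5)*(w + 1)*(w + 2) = w^4 - 10*w^3 + 3*w^2 + 94*w + 80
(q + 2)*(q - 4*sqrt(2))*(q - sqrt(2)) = q^3 - 5*sqrt(2)*q^2 + 2*q^2 - 10*sqrt(2)*q + 8*q + 16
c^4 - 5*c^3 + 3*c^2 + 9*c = c*(c - 3)^2*(c + 1)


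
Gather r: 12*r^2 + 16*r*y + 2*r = 12*r^2 + r*(16*y + 2)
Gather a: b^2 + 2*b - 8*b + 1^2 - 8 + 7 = b^2 - 6*b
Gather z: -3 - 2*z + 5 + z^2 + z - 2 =z^2 - z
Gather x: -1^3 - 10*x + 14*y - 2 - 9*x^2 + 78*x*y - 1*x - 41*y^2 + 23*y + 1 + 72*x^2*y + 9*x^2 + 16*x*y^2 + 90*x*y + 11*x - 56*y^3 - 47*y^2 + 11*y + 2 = 72*x^2*y + x*(16*y^2 + 168*y) - 56*y^3 - 88*y^2 + 48*y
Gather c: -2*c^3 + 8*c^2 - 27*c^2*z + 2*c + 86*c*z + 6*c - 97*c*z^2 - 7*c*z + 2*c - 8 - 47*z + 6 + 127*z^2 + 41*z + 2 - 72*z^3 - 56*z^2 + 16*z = -2*c^3 + c^2*(8 - 27*z) + c*(-97*z^2 + 79*z + 10) - 72*z^3 + 71*z^2 + 10*z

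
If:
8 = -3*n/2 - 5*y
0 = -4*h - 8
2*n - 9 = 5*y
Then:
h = -2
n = 2/7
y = -59/35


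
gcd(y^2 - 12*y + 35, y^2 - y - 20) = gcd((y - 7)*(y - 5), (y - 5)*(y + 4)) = y - 5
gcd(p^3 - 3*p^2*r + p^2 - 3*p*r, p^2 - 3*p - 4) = p + 1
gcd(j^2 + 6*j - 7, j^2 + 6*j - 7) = j^2 + 6*j - 7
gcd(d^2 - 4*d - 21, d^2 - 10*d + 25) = 1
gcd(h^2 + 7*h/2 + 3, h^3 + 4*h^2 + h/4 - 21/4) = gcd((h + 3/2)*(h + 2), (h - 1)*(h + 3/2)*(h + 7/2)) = h + 3/2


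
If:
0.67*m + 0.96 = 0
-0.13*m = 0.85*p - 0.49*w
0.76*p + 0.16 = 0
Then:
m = -1.43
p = -0.21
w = -0.75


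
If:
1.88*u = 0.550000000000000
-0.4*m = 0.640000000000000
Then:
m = -1.60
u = 0.29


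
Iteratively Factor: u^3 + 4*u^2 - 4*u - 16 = (u - 2)*(u^2 + 6*u + 8) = (u - 2)*(u + 2)*(u + 4)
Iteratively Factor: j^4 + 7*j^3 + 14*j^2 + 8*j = (j + 1)*(j^3 + 6*j^2 + 8*j) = (j + 1)*(j + 2)*(j^2 + 4*j) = (j + 1)*(j + 2)*(j + 4)*(j)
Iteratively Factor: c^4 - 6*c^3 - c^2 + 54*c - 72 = (c + 3)*(c^3 - 9*c^2 + 26*c - 24) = (c - 3)*(c + 3)*(c^2 - 6*c + 8) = (c - 4)*(c - 3)*(c + 3)*(c - 2)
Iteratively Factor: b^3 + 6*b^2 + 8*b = (b + 4)*(b^2 + 2*b) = b*(b + 4)*(b + 2)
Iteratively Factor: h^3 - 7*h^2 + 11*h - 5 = (h - 5)*(h^2 - 2*h + 1) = (h - 5)*(h - 1)*(h - 1)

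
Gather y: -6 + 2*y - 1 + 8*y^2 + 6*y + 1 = 8*y^2 + 8*y - 6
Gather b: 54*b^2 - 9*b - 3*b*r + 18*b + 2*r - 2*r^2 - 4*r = 54*b^2 + b*(9 - 3*r) - 2*r^2 - 2*r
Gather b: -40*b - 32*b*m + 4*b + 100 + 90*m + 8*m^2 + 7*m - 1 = b*(-32*m - 36) + 8*m^2 + 97*m + 99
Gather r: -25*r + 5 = 5 - 25*r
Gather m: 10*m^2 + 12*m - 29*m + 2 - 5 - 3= 10*m^2 - 17*m - 6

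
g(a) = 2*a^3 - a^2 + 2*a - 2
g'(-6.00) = 230.00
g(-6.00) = -482.00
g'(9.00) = 470.00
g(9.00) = 1393.00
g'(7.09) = 289.43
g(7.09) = 674.71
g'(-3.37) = 76.88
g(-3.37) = -96.64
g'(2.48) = 33.94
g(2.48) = 27.32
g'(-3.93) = 102.53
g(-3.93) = -146.70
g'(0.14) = 1.84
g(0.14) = -1.73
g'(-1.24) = 13.71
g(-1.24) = -9.83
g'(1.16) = 7.75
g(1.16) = 2.10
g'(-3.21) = 70.24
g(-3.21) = -84.88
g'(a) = 6*a^2 - 2*a + 2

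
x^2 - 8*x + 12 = (x - 6)*(x - 2)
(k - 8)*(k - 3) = k^2 - 11*k + 24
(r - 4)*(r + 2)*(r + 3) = r^3 + r^2 - 14*r - 24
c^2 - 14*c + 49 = (c - 7)^2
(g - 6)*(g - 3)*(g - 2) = g^3 - 11*g^2 + 36*g - 36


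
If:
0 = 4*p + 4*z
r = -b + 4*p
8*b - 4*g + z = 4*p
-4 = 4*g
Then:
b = -5*z/8 - 1/2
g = -1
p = -z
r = 1/2 - 27*z/8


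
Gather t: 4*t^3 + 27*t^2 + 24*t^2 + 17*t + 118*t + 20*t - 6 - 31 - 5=4*t^3 + 51*t^2 + 155*t - 42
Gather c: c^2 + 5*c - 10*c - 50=c^2 - 5*c - 50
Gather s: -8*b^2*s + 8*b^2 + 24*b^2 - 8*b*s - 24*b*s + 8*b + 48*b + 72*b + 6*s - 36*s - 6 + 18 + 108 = 32*b^2 + 128*b + s*(-8*b^2 - 32*b - 30) + 120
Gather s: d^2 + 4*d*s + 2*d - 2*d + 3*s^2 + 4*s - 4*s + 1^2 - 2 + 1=d^2 + 4*d*s + 3*s^2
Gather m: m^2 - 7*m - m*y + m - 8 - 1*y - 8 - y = m^2 + m*(-y - 6) - 2*y - 16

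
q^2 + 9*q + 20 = (q + 4)*(q + 5)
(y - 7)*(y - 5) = y^2 - 12*y + 35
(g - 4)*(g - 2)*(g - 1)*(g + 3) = g^4 - 4*g^3 - 7*g^2 + 34*g - 24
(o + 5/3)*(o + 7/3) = o^2 + 4*o + 35/9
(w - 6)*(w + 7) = w^2 + w - 42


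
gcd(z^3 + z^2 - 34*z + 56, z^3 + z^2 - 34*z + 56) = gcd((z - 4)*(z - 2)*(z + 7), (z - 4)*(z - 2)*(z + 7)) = z^3 + z^2 - 34*z + 56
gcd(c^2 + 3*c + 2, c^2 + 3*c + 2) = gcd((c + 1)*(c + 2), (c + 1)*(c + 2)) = c^2 + 3*c + 2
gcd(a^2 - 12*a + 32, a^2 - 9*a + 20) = a - 4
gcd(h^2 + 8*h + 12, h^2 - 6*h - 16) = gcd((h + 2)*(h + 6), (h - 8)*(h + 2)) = h + 2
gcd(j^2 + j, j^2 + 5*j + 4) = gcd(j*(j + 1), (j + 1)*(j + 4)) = j + 1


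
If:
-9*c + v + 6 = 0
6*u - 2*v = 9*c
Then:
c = v/9 + 2/3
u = v/2 + 1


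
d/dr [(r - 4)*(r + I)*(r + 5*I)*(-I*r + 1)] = -4*I*r^3 + r^2*(21 + 12*I) - r*(56 - 22*I) - 5 - 44*I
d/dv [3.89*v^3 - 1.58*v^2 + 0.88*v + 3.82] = 11.67*v^2 - 3.16*v + 0.88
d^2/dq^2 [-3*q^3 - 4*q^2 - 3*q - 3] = -18*q - 8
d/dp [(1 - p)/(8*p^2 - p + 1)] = (-8*p^2 + p + (p - 1)*(16*p - 1) - 1)/(8*p^2 - p + 1)^2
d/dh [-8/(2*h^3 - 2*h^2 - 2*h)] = 4*(3*h^2 - 2*h - 1)/(h^2*(-h^2 + h + 1)^2)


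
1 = 1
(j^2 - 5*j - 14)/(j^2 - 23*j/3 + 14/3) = 3*(j + 2)/(3*j - 2)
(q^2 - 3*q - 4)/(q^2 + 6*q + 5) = (q - 4)/(q + 5)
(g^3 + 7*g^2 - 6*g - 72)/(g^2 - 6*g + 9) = (g^2 + 10*g + 24)/(g - 3)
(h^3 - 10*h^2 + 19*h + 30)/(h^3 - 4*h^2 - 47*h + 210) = (h + 1)/(h + 7)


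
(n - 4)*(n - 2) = n^2 - 6*n + 8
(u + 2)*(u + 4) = u^2 + 6*u + 8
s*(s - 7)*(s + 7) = s^3 - 49*s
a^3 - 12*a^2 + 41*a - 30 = (a - 6)*(a - 5)*(a - 1)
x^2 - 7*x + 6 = (x - 6)*(x - 1)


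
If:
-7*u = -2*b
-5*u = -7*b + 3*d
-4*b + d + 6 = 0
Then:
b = 14/5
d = 26/5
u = 4/5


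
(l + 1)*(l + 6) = l^2 + 7*l + 6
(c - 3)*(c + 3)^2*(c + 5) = c^4 + 8*c^3 + 6*c^2 - 72*c - 135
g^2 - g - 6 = (g - 3)*(g + 2)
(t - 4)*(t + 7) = t^2 + 3*t - 28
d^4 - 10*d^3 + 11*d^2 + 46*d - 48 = (d - 8)*(d - 3)*(d - 1)*(d + 2)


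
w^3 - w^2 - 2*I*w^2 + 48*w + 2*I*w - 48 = (w - 1)*(w - 8*I)*(w + 6*I)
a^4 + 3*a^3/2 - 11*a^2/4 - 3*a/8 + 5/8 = (a - 1)*(a - 1/2)*(a + 1/2)*(a + 5/2)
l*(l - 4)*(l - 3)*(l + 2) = l^4 - 5*l^3 - 2*l^2 + 24*l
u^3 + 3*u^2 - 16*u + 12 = (u - 2)*(u - 1)*(u + 6)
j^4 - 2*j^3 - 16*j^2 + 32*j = j*(j - 4)*(j - 2)*(j + 4)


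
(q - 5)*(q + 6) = q^2 + q - 30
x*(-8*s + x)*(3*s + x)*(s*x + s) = -24*s^3*x^2 - 24*s^3*x - 5*s^2*x^3 - 5*s^2*x^2 + s*x^4 + s*x^3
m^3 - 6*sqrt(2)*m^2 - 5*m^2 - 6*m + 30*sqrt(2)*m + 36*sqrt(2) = (m - 6)*(m + 1)*(m - 6*sqrt(2))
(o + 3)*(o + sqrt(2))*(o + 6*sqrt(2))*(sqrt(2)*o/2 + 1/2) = sqrt(2)*o^4/2 + 3*sqrt(2)*o^3/2 + 15*o^3/2 + 19*sqrt(2)*o^2/2 + 45*o^2/2 + 6*o + 57*sqrt(2)*o/2 + 18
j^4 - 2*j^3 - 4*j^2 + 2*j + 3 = (j - 3)*(j - 1)*(j + 1)^2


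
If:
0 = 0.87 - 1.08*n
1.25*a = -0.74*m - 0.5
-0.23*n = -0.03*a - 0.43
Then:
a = -8.16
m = 13.10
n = 0.81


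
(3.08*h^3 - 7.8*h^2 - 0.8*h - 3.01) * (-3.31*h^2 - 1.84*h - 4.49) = -10.1948*h^5 + 20.1508*h^4 + 3.1708*h^3 + 46.4571*h^2 + 9.1304*h + 13.5149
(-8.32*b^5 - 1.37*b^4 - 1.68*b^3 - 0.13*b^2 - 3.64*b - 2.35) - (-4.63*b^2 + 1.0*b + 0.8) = -8.32*b^5 - 1.37*b^4 - 1.68*b^3 + 4.5*b^2 - 4.64*b - 3.15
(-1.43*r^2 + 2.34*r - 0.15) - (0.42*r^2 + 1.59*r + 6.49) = -1.85*r^2 + 0.75*r - 6.64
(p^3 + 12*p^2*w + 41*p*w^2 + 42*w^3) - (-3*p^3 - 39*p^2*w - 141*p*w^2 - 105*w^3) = 4*p^3 + 51*p^2*w + 182*p*w^2 + 147*w^3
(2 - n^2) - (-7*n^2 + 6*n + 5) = 6*n^2 - 6*n - 3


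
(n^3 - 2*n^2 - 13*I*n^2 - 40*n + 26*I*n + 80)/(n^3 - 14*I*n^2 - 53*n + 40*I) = (n - 2)/(n - I)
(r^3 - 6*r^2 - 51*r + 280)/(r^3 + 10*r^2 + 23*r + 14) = (r^2 - 13*r + 40)/(r^2 + 3*r + 2)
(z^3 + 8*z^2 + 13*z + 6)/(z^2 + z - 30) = (z^2 + 2*z + 1)/(z - 5)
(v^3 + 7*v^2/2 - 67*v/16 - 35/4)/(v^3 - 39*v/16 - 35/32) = 2*(v + 4)/(2*v + 1)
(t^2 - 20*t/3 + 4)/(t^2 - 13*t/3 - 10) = (3*t - 2)/(3*t + 5)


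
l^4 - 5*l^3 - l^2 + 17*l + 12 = (l - 4)*(l - 3)*(l + 1)^2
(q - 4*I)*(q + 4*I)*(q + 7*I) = q^3 + 7*I*q^2 + 16*q + 112*I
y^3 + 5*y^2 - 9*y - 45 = (y - 3)*(y + 3)*(y + 5)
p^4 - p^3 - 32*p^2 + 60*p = p*(p - 5)*(p - 2)*(p + 6)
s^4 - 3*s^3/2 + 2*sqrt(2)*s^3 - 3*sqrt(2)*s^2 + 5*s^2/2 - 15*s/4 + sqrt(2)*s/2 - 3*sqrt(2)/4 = (s - 3/2)*(s + sqrt(2)/2)^2*(s + sqrt(2))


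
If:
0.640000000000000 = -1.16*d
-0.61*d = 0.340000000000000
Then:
No Solution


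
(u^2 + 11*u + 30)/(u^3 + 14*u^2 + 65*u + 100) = (u + 6)/(u^2 + 9*u + 20)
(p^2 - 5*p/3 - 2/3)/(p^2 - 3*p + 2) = (p + 1/3)/(p - 1)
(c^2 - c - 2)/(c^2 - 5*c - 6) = (c - 2)/(c - 6)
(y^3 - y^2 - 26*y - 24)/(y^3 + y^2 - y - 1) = (y^2 - 2*y - 24)/(y^2 - 1)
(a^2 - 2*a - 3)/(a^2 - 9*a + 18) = (a + 1)/(a - 6)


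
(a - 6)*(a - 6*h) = a^2 - 6*a*h - 6*a + 36*h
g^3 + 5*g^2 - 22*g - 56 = (g - 4)*(g + 2)*(g + 7)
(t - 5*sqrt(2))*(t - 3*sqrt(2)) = t^2 - 8*sqrt(2)*t + 30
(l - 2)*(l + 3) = l^2 + l - 6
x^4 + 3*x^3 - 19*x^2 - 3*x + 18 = (x - 3)*(x - 1)*(x + 1)*(x + 6)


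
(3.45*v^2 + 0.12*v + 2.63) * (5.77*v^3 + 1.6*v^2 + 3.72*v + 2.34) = 19.9065*v^5 + 6.2124*v^4 + 28.2011*v^3 + 12.7274*v^2 + 10.0644*v + 6.1542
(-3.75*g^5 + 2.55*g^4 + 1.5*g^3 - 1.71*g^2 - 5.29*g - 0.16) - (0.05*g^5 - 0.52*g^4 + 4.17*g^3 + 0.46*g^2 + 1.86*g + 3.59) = -3.8*g^5 + 3.07*g^4 - 2.67*g^3 - 2.17*g^2 - 7.15*g - 3.75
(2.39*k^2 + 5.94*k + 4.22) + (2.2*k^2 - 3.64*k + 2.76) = 4.59*k^2 + 2.3*k + 6.98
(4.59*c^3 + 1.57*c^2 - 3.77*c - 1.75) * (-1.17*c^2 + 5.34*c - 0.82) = -5.3703*c^5 + 22.6737*c^4 + 9.0309*c^3 - 19.3717*c^2 - 6.2536*c + 1.435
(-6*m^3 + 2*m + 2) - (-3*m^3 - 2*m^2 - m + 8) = -3*m^3 + 2*m^2 + 3*m - 6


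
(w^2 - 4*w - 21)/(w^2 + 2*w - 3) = (w - 7)/(w - 1)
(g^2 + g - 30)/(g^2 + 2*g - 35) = (g + 6)/(g + 7)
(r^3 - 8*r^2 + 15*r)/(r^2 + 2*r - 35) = r*(r - 3)/(r + 7)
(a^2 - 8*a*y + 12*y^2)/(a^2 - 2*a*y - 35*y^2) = (-a^2 + 8*a*y - 12*y^2)/(-a^2 + 2*a*y + 35*y^2)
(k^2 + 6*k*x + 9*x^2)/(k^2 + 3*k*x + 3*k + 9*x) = (k + 3*x)/(k + 3)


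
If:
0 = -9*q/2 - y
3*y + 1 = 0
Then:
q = 2/27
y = -1/3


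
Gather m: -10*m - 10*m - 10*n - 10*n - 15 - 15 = -20*m - 20*n - 30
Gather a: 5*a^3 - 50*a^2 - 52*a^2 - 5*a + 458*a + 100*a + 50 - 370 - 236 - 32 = 5*a^3 - 102*a^2 + 553*a - 588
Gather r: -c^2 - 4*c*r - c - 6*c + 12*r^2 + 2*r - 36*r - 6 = -c^2 - 7*c + 12*r^2 + r*(-4*c - 34) - 6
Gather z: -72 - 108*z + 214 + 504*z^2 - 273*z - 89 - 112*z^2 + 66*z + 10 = 392*z^2 - 315*z + 63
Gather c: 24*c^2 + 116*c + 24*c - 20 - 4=24*c^2 + 140*c - 24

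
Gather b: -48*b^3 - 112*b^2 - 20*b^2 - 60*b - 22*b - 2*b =-48*b^3 - 132*b^2 - 84*b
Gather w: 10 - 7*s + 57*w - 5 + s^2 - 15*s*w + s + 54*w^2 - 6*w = s^2 - 6*s + 54*w^2 + w*(51 - 15*s) + 5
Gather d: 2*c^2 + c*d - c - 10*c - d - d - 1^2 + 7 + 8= 2*c^2 - 11*c + d*(c - 2) + 14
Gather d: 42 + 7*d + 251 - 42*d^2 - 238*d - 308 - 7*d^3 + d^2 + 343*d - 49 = -7*d^3 - 41*d^2 + 112*d - 64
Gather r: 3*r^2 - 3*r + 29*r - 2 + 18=3*r^2 + 26*r + 16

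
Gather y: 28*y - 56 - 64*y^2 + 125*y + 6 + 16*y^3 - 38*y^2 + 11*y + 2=16*y^3 - 102*y^2 + 164*y - 48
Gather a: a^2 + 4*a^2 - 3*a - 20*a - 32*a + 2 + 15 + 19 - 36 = 5*a^2 - 55*a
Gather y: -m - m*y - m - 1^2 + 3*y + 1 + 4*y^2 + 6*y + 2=-2*m + 4*y^2 + y*(9 - m) + 2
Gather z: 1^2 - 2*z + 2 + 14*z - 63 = 12*z - 60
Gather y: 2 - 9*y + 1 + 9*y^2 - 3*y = 9*y^2 - 12*y + 3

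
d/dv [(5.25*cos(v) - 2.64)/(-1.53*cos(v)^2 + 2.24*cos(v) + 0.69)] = (-8.0325*cos(v)^2 + 8.0784*cos(v) - 9.5361)*sin(v)/(2.3409*cos(v)^4 - 6.8544*cos(v)^3 + 2.9062*cos(v)^2 + 3.0912*cos(v) + 0.4761)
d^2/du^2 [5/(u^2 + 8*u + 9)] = 10*(-u^2 - 8*u + 4*(u + 4)^2 - 9)/(u^2 + 8*u + 9)^3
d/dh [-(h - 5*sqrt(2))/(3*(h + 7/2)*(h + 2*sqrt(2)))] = 2*(2*(h - 5*sqrt(2))*(h + 2*sqrt(2)) + (h - 5*sqrt(2))*(2*h + 7) - (h + 2*sqrt(2))*(2*h + 7))/(3*(h + 2*sqrt(2))^2*(2*h + 7)^2)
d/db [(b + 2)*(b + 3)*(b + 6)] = 3*b^2 + 22*b + 36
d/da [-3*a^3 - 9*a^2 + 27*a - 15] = -9*a^2 - 18*a + 27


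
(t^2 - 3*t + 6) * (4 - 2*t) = -2*t^3 + 10*t^2 - 24*t + 24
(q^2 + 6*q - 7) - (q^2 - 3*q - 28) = 9*q + 21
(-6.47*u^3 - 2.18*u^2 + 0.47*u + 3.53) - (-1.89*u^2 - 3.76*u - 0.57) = -6.47*u^3 - 0.29*u^2 + 4.23*u + 4.1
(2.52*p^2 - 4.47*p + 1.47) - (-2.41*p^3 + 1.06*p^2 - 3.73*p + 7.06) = 2.41*p^3 + 1.46*p^2 - 0.74*p - 5.59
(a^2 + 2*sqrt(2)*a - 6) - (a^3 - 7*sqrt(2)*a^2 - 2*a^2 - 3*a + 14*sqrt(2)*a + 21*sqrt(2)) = -a^3 + 3*a^2 + 7*sqrt(2)*a^2 - 12*sqrt(2)*a + 3*a - 21*sqrt(2) - 6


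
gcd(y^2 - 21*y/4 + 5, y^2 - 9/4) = 1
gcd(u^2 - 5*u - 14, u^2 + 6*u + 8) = u + 2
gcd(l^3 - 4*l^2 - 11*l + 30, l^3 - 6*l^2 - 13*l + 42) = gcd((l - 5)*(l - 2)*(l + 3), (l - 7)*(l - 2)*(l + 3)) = l^2 + l - 6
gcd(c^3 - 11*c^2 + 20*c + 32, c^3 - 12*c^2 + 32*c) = c^2 - 12*c + 32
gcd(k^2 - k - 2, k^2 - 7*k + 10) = k - 2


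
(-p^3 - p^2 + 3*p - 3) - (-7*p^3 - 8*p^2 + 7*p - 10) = 6*p^3 + 7*p^2 - 4*p + 7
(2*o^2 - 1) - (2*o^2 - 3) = 2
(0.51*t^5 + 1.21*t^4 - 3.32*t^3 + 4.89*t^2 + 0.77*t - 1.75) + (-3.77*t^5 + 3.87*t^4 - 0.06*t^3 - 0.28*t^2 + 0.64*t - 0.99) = -3.26*t^5 + 5.08*t^4 - 3.38*t^3 + 4.61*t^2 + 1.41*t - 2.74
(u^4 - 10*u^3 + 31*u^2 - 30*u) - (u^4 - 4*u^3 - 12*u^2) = -6*u^3 + 43*u^2 - 30*u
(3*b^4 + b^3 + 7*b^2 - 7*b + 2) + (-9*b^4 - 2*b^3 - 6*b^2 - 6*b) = -6*b^4 - b^3 + b^2 - 13*b + 2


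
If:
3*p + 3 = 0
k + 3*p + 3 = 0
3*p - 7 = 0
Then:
No Solution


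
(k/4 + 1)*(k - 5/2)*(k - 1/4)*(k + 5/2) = k^4/4 + 15*k^3/16 - 29*k^2/16 - 375*k/64 + 25/16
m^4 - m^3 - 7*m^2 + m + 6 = (m - 3)*(m - 1)*(m + 1)*(m + 2)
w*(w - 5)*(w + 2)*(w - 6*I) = w^4 - 3*w^3 - 6*I*w^3 - 10*w^2 + 18*I*w^2 + 60*I*w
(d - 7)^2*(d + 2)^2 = d^4 - 10*d^3 - 3*d^2 + 140*d + 196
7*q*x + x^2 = x*(7*q + x)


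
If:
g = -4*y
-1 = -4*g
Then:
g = 1/4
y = -1/16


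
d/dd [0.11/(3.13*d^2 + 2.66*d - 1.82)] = (-0.6886*d - 0.2926)/(3.13*d^2 + 2.66*d - 1.82)^2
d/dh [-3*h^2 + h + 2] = 1 - 6*h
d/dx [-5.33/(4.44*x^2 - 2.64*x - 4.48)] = (47.3304*x - 14.0712)/(-4.44*x^2 + 2.64*x + 4.48)^2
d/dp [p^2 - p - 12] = 2*p - 1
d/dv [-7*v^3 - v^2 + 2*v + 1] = -21*v^2 - 2*v + 2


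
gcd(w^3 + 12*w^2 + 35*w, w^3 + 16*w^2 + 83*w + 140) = w^2 + 12*w + 35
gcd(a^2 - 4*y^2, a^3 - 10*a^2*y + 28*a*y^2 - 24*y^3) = -a + 2*y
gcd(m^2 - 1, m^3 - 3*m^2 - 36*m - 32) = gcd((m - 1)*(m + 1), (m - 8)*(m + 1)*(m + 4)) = m + 1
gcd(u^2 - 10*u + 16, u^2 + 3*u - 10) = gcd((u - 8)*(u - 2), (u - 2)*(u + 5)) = u - 2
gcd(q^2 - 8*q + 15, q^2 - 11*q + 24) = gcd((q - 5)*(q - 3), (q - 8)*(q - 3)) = q - 3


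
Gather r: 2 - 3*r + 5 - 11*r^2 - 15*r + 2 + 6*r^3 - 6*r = 6*r^3 - 11*r^2 - 24*r + 9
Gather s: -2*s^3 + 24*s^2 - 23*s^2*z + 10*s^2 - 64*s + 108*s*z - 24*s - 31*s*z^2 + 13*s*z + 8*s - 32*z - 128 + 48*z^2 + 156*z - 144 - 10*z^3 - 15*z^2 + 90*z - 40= -2*s^3 + s^2*(34 - 23*z) + s*(-31*z^2 + 121*z - 80) - 10*z^3 + 33*z^2 + 214*z - 312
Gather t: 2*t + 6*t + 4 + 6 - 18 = 8*t - 8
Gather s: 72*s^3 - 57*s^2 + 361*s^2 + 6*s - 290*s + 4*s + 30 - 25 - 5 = 72*s^3 + 304*s^2 - 280*s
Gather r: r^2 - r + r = r^2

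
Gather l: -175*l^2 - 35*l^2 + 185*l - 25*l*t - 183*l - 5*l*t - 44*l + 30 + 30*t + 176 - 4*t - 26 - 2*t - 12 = -210*l^2 + l*(-30*t - 42) + 24*t + 168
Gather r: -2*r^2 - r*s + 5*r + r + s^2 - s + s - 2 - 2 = -2*r^2 + r*(6 - s) + s^2 - 4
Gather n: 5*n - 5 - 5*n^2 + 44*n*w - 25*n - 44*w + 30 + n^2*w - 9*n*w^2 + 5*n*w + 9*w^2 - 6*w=n^2*(w - 5) + n*(-9*w^2 + 49*w - 20) + 9*w^2 - 50*w + 25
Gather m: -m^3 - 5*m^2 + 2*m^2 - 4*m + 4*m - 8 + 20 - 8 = -m^3 - 3*m^2 + 4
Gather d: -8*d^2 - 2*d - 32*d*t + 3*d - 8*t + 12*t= -8*d^2 + d*(1 - 32*t) + 4*t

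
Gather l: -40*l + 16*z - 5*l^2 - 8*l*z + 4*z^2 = -5*l^2 + l*(-8*z - 40) + 4*z^2 + 16*z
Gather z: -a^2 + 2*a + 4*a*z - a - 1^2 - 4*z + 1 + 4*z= -a^2 + 4*a*z + a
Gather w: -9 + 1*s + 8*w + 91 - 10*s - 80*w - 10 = -9*s - 72*w + 72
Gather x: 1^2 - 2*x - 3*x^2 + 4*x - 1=-3*x^2 + 2*x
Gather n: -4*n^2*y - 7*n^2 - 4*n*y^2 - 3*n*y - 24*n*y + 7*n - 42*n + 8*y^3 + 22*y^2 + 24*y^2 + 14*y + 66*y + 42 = n^2*(-4*y - 7) + n*(-4*y^2 - 27*y - 35) + 8*y^3 + 46*y^2 + 80*y + 42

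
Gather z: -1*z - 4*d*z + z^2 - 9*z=z^2 + z*(-4*d - 10)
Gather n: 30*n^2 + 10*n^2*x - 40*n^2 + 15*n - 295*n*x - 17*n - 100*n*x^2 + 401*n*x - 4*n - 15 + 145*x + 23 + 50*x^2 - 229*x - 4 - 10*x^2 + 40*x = n^2*(10*x - 10) + n*(-100*x^2 + 106*x - 6) + 40*x^2 - 44*x + 4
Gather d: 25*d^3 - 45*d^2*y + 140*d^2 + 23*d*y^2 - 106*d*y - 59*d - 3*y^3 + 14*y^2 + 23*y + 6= 25*d^3 + d^2*(140 - 45*y) + d*(23*y^2 - 106*y - 59) - 3*y^3 + 14*y^2 + 23*y + 6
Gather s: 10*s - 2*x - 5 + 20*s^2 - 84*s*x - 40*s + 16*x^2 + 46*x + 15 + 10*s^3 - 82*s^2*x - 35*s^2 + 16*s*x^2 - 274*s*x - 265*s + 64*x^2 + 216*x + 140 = 10*s^3 + s^2*(-82*x - 15) + s*(16*x^2 - 358*x - 295) + 80*x^2 + 260*x + 150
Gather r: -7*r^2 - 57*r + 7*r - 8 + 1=-7*r^2 - 50*r - 7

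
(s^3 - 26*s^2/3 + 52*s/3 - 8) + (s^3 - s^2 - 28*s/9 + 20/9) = 2*s^3 - 29*s^2/3 + 128*s/9 - 52/9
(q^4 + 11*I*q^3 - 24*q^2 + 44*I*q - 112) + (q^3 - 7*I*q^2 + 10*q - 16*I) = q^4 + q^3 + 11*I*q^3 - 24*q^2 - 7*I*q^2 + 10*q + 44*I*q - 112 - 16*I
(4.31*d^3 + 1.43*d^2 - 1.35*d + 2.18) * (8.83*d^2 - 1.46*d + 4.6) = 38.0573*d^5 + 6.3343*d^4 + 5.8177*d^3 + 27.7984*d^2 - 9.3928*d + 10.028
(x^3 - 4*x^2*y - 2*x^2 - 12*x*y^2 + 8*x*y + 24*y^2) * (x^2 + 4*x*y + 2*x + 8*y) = x^5 - 28*x^3*y^2 - 4*x^3 - 48*x^2*y^3 + 112*x*y^2 + 192*y^3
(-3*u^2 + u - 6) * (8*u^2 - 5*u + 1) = -24*u^4 + 23*u^3 - 56*u^2 + 31*u - 6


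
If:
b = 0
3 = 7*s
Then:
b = 0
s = 3/7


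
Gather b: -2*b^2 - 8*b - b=-2*b^2 - 9*b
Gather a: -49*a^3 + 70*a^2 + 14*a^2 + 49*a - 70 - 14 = -49*a^3 + 84*a^2 + 49*a - 84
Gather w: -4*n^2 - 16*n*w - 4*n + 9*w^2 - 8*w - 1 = -4*n^2 - 4*n + 9*w^2 + w*(-16*n - 8) - 1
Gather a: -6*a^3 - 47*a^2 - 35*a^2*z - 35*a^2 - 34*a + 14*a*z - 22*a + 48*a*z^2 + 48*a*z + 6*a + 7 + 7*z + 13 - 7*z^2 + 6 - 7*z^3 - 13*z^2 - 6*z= -6*a^3 + a^2*(-35*z - 82) + a*(48*z^2 + 62*z - 50) - 7*z^3 - 20*z^2 + z + 26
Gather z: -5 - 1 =-6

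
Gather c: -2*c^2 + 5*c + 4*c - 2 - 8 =-2*c^2 + 9*c - 10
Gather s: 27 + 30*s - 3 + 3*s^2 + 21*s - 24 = 3*s^2 + 51*s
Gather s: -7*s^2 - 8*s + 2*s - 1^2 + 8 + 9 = -7*s^2 - 6*s + 16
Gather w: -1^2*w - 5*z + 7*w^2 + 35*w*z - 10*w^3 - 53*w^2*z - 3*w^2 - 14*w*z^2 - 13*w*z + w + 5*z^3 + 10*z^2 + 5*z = -10*w^3 + w^2*(4 - 53*z) + w*(-14*z^2 + 22*z) + 5*z^3 + 10*z^2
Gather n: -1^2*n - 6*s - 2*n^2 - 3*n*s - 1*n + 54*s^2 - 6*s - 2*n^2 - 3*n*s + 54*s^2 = -4*n^2 + n*(-6*s - 2) + 108*s^2 - 12*s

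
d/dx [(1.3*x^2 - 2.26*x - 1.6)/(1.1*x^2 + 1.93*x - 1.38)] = (4.995*x^2 - 0.0679999999999996*x + 6.2068)/(1.21*x^4 + 4.246*x^3 + 0.6889*x^2 - 5.3268*x + 1.9044)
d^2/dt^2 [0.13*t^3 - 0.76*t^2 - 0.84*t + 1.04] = 0.78*t - 1.52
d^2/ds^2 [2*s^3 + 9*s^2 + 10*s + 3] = 12*s + 18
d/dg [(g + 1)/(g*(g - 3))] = (-g^2 - 2*g + 3)/(g^2*(g^2 - 6*g + 9))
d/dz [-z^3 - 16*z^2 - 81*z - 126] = -3*z^2 - 32*z - 81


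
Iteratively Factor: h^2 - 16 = (h - 4)*(h + 4)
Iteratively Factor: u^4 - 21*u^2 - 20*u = (u + 1)*(u^3 - u^2 - 20*u) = u*(u + 1)*(u^2 - u - 20) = u*(u + 1)*(u + 4)*(u - 5)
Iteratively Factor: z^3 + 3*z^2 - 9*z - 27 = (z + 3)*(z^2 - 9) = (z + 3)^2*(z - 3)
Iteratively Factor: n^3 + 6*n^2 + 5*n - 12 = (n - 1)*(n^2 + 7*n + 12) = (n - 1)*(n + 4)*(n + 3)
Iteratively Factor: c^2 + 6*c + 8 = (c + 4)*(c + 2)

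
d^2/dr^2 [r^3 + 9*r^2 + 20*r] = 6*r + 18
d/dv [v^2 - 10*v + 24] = 2*v - 10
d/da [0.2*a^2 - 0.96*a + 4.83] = 0.4*a - 0.96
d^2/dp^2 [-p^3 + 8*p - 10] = -6*p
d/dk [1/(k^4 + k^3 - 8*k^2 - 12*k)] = (-4*k^3 - 3*k^2 + 16*k + 12)/(k^2*(k^3 + k^2 - 8*k - 12)^2)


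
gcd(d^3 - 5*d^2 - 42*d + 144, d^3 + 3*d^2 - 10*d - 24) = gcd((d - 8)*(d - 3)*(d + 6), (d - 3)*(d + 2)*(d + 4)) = d - 3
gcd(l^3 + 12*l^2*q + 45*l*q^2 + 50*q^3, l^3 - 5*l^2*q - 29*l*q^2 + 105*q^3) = l + 5*q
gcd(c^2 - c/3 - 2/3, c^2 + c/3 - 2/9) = c + 2/3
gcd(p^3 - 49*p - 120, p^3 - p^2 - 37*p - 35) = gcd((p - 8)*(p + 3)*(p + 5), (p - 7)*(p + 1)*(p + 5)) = p + 5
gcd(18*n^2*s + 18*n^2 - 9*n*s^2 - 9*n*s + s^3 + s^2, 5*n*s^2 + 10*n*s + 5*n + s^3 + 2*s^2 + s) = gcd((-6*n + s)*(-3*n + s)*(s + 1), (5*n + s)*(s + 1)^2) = s + 1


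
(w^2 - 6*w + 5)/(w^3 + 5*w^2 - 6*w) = (w - 5)/(w*(w + 6))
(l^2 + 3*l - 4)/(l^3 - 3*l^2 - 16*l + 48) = (l - 1)/(l^2 - 7*l + 12)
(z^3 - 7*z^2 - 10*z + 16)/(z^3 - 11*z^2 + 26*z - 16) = (z + 2)/(z - 2)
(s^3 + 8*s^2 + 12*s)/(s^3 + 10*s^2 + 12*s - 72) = s*(s + 2)/(s^2 + 4*s - 12)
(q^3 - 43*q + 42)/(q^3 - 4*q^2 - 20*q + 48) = (q^2 + 6*q - 7)/(q^2 + 2*q - 8)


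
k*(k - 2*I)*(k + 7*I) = k^3 + 5*I*k^2 + 14*k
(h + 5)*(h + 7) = h^2 + 12*h + 35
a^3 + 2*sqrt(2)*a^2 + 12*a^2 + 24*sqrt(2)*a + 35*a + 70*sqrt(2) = (a + 5)*(a + 7)*(a + 2*sqrt(2))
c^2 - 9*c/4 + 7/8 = (c - 7/4)*(c - 1/2)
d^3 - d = d*(d - 1)*(d + 1)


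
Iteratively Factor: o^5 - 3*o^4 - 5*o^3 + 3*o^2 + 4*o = (o + 1)*(o^4 - 4*o^3 - o^2 + 4*o) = o*(o + 1)*(o^3 - 4*o^2 - o + 4) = o*(o - 4)*(o + 1)*(o^2 - 1) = o*(o - 4)*(o + 1)^2*(o - 1)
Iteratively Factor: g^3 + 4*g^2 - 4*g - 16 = (g - 2)*(g^2 + 6*g + 8) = (g - 2)*(g + 2)*(g + 4)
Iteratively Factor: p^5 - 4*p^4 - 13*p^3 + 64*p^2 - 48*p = (p - 3)*(p^4 - p^3 - 16*p^2 + 16*p) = (p - 3)*(p + 4)*(p^3 - 5*p^2 + 4*p) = (p - 4)*(p - 3)*(p + 4)*(p^2 - p) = (p - 4)*(p - 3)*(p - 1)*(p + 4)*(p)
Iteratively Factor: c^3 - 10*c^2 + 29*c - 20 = (c - 4)*(c^2 - 6*c + 5) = (c - 5)*(c - 4)*(c - 1)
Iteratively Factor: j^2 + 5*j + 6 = (j + 3)*(j + 2)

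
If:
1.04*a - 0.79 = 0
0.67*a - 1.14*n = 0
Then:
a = 0.76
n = 0.45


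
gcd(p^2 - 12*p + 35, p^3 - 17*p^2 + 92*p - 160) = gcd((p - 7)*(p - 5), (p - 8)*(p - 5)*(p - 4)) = p - 5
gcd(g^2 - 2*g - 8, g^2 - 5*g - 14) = g + 2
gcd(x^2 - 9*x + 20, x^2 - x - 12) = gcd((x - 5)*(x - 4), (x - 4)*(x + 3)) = x - 4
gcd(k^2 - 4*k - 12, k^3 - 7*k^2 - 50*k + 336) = k - 6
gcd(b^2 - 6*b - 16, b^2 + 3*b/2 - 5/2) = 1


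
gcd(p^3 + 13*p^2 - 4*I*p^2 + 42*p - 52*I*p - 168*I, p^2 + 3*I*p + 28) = p - 4*I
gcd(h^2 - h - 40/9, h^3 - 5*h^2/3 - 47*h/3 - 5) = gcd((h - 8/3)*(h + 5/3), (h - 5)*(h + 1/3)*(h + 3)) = 1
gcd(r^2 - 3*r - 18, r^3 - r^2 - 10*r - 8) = 1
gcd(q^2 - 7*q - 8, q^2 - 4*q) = 1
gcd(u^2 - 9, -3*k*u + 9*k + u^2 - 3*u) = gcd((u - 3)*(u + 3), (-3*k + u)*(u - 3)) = u - 3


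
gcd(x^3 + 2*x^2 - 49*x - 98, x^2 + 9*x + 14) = x^2 + 9*x + 14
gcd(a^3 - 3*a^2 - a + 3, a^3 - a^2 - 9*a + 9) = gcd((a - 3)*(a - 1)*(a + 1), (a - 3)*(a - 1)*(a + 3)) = a^2 - 4*a + 3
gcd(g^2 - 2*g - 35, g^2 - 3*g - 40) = g + 5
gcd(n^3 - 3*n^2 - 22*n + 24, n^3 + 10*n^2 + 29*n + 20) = n + 4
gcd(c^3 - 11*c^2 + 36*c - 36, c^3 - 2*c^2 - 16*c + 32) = c - 2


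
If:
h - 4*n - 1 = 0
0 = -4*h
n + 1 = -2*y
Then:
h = 0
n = -1/4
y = -3/8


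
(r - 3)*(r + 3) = r^2 - 9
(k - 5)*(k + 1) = k^2 - 4*k - 5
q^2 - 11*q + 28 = (q - 7)*(q - 4)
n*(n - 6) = n^2 - 6*n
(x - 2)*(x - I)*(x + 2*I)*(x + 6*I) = x^4 - 2*x^3 + 7*I*x^3 - 4*x^2 - 14*I*x^2 + 8*x + 12*I*x - 24*I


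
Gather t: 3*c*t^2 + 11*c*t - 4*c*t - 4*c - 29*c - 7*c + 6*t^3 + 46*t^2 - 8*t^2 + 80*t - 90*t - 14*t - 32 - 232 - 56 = -40*c + 6*t^3 + t^2*(3*c + 38) + t*(7*c - 24) - 320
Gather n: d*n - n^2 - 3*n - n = -n^2 + n*(d - 4)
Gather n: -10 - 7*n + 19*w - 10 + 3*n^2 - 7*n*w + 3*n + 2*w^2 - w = 3*n^2 + n*(-7*w - 4) + 2*w^2 + 18*w - 20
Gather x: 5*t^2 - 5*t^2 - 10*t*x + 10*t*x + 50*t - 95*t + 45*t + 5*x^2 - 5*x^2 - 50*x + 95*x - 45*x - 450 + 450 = 0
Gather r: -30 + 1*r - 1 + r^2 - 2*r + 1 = r^2 - r - 30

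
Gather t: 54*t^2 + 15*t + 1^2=54*t^2 + 15*t + 1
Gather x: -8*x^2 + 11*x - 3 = -8*x^2 + 11*x - 3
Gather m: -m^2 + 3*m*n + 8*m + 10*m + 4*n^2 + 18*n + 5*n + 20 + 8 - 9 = -m^2 + m*(3*n + 18) + 4*n^2 + 23*n + 19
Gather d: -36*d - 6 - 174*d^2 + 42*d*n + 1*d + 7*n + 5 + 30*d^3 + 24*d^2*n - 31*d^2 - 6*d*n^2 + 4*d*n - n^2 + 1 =30*d^3 + d^2*(24*n - 205) + d*(-6*n^2 + 46*n - 35) - n^2 + 7*n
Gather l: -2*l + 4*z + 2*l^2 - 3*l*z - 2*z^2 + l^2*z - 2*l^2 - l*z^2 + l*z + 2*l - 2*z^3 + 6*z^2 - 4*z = l^2*z + l*(-z^2 - 2*z) - 2*z^3 + 4*z^2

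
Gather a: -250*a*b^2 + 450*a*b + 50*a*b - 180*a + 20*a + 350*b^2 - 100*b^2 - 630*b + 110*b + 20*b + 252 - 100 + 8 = a*(-250*b^2 + 500*b - 160) + 250*b^2 - 500*b + 160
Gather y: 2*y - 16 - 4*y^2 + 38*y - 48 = -4*y^2 + 40*y - 64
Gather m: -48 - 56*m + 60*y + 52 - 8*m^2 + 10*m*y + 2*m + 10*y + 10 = -8*m^2 + m*(10*y - 54) + 70*y + 14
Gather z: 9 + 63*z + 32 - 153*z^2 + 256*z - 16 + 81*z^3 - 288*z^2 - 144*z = 81*z^3 - 441*z^2 + 175*z + 25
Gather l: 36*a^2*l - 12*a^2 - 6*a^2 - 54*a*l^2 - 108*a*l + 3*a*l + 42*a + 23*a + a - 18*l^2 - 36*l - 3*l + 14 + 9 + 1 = -18*a^2 + 66*a + l^2*(-54*a - 18) + l*(36*a^2 - 105*a - 39) + 24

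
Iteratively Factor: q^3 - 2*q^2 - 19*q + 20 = (q + 4)*(q^2 - 6*q + 5) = (q - 1)*(q + 4)*(q - 5)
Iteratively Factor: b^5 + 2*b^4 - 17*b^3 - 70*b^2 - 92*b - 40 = (b + 2)*(b^4 - 17*b^2 - 36*b - 20) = (b - 5)*(b + 2)*(b^3 + 5*b^2 + 8*b + 4) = (b - 5)*(b + 2)^2*(b^2 + 3*b + 2) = (b - 5)*(b + 2)^3*(b + 1)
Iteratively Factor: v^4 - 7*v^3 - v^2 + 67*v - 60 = (v - 4)*(v^3 - 3*v^2 - 13*v + 15) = (v - 4)*(v - 1)*(v^2 - 2*v - 15) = (v - 4)*(v - 1)*(v + 3)*(v - 5)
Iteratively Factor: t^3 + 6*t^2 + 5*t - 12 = (t + 4)*(t^2 + 2*t - 3) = (t - 1)*(t + 4)*(t + 3)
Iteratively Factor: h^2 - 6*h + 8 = (h - 2)*(h - 4)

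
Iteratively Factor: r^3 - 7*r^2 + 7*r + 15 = (r - 3)*(r^2 - 4*r - 5) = (r - 3)*(r + 1)*(r - 5)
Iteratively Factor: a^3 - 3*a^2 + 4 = (a - 2)*(a^2 - a - 2) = (a - 2)*(a + 1)*(a - 2)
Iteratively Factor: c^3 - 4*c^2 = (c)*(c^2 - 4*c) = c^2*(c - 4)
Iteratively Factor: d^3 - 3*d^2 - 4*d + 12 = (d - 3)*(d^2 - 4) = (d - 3)*(d + 2)*(d - 2)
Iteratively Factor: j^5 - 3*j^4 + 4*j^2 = (j + 1)*(j^4 - 4*j^3 + 4*j^2) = (j - 2)*(j + 1)*(j^3 - 2*j^2) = j*(j - 2)*(j + 1)*(j^2 - 2*j) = j^2*(j - 2)*(j + 1)*(j - 2)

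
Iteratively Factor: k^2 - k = (k - 1)*(k)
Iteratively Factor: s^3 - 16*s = (s + 4)*(s^2 - 4*s) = s*(s + 4)*(s - 4)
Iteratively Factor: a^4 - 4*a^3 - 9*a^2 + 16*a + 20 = (a - 5)*(a^3 + a^2 - 4*a - 4) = (a - 5)*(a + 1)*(a^2 - 4) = (a - 5)*(a + 1)*(a + 2)*(a - 2)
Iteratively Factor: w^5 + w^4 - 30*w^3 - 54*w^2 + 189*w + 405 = (w - 3)*(w^4 + 4*w^3 - 18*w^2 - 108*w - 135) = (w - 5)*(w - 3)*(w^3 + 9*w^2 + 27*w + 27) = (w - 5)*(w - 3)*(w + 3)*(w^2 + 6*w + 9) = (w - 5)*(w - 3)*(w + 3)^2*(w + 3)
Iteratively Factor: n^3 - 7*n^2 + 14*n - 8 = (n - 2)*(n^2 - 5*n + 4) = (n - 2)*(n - 1)*(n - 4)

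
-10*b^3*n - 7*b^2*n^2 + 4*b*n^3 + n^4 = n*(-2*b + n)*(b + n)*(5*b + n)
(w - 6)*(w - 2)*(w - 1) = w^3 - 9*w^2 + 20*w - 12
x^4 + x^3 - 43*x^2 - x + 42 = (x - 6)*(x - 1)*(x + 1)*(x + 7)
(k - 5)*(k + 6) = k^2 + k - 30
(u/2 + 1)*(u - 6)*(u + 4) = u^3/2 - 14*u - 24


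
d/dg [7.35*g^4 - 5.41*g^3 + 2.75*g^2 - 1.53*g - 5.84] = 29.4*g^3 - 16.23*g^2 + 5.5*g - 1.53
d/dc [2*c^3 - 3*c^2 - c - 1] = 6*c^2 - 6*c - 1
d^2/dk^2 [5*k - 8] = 0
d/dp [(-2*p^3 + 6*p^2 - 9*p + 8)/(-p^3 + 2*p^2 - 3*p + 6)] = 2*(p^4 - 3*p^3 - 6*p^2 + 20*p - 15)/(p^6 - 4*p^5 + 10*p^4 - 24*p^3 + 33*p^2 - 36*p + 36)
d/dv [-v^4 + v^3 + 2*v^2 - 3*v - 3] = -4*v^3 + 3*v^2 + 4*v - 3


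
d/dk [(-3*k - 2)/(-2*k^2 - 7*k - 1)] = (6*k^2 + 21*k - (3*k + 2)*(4*k + 7) + 3)/(2*k^2 + 7*k + 1)^2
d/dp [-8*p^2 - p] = -16*p - 1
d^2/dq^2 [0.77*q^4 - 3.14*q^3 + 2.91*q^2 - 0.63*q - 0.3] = 9.24*q^2 - 18.84*q + 5.82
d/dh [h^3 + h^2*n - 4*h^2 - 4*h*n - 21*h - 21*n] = 3*h^2 + 2*h*n - 8*h - 4*n - 21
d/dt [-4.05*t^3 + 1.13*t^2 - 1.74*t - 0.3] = -12.15*t^2 + 2.26*t - 1.74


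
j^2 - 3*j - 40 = (j - 8)*(j + 5)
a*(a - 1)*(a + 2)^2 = a^4 + 3*a^3 - 4*a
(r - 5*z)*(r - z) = r^2 - 6*r*z + 5*z^2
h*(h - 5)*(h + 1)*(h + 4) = h^4 - 21*h^2 - 20*h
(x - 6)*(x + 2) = x^2 - 4*x - 12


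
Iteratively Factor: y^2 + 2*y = (y + 2)*(y)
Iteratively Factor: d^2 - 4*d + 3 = (d - 1)*(d - 3)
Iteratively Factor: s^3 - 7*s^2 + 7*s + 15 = (s - 5)*(s^2 - 2*s - 3) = (s - 5)*(s - 3)*(s + 1)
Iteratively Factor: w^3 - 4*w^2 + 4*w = (w - 2)*(w^2 - 2*w) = (w - 2)^2*(w)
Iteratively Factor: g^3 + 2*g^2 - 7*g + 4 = (g - 1)*(g^2 + 3*g - 4) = (g - 1)^2*(g + 4)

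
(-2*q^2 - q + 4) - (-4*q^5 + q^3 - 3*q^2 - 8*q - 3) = 4*q^5 - q^3 + q^2 + 7*q + 7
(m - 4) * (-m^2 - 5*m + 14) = -m^3 - m^2 + 34*m - 56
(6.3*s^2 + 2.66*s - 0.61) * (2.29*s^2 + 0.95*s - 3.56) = 14.427*s^4 + 12.0764*s^3 - 21.2979*s^2 - 10.0491*s + 2.1716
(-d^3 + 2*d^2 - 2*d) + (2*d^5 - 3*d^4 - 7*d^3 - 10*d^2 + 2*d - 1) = 2*d^5 - 3*d^4 - 8*d^3 - 8*d^2 - 1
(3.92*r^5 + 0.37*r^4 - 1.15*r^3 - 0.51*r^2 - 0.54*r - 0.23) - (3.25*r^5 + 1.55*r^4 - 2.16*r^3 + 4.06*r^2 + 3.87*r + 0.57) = 0.67*r^5 - 1.18*r^4 + 1.01*r^3 - 4.57*r^2 - 4.41*r - 0.8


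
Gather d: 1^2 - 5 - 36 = -40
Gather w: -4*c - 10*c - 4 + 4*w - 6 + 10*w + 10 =-14*c + 14*w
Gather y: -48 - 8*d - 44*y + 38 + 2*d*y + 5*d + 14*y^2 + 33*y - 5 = -3*d + 14*y^2 + y*(2*d - 11) - 15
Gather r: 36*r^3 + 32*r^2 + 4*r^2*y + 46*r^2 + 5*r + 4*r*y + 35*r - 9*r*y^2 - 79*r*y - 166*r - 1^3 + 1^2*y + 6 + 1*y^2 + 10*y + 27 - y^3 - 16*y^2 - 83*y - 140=36*r^3 + r^2*(4*y + 78) + r*(-9*y^2 - 75*y - 126) - y^3 - 15*y^2 - 72*y - 108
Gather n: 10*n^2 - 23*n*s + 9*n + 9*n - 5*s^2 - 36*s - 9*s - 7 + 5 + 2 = 10*n^2 + n*(18 - 23*s) - 5*s^2 - 45*s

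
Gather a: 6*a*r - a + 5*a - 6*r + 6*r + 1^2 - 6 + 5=a*(6*r + 4)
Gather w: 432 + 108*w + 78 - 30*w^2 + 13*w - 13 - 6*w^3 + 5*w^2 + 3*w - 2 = -6*w^3 - 25*w^2 + 124*w + 495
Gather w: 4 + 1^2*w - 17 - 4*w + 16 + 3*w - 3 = 0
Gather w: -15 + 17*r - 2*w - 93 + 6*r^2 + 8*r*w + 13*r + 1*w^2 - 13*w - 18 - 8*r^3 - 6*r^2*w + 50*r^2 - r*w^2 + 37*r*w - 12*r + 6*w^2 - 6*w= -8*r^3 + 56*r^2 + 18*r + w^2*(7 - r) + w*(-6*r^2 + 45*r - 21) - 126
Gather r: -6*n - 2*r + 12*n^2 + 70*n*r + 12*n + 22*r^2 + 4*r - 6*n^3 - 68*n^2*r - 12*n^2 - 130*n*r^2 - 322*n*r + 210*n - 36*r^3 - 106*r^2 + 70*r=-6*n^3 + 216*n - 36*r^3 + r^2*(-130*n - 84) + r*(-68*n^2 - 252*n + 72)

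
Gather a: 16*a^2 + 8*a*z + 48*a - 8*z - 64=16*a^2 + a*(8*z + 48) - 8*z - 64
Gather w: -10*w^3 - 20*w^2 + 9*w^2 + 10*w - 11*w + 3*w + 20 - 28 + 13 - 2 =-10*w^3 - 11*w^2 + 2*w + 3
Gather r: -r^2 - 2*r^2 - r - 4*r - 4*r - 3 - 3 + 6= -3*r^2 - 9*r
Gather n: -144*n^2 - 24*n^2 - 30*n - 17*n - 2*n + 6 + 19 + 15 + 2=-168*n^2 - 49*n + 42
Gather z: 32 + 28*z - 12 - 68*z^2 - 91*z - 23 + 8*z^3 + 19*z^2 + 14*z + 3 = 8*z^3 - 49*z^2 - 49*z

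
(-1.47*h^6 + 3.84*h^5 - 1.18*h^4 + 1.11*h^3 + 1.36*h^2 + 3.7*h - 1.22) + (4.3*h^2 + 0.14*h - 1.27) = -1.47*h^6 + 3.84*h^5 - 1.18*h^4 + 1.11*h^3 + 5.66*h^2 + 3.84*h - 2.49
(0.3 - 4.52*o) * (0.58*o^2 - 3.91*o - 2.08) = -2.6216*o^3 + 17.8472*o^2 + 8.2286*o - 0.624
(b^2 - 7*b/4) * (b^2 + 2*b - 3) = b^4 + b^3/4 - 13*b^2/2 + 21*b/4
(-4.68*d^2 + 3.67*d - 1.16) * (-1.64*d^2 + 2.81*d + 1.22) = 7.6752*d^4 - 19.1696*d^3 + 6.5055*d^2 + 1.2178*d - 1.4152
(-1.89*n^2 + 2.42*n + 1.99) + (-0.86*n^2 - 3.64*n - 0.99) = -2.75*n^2 - 1.22*n + 1.0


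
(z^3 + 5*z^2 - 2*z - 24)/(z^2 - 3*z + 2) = (z^2 + 7*z + 12)/(z - 1)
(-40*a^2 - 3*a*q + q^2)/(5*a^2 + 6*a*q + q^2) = (-8*a + q)/(a + q)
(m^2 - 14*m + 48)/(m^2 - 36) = (m - 8)/(m + 6)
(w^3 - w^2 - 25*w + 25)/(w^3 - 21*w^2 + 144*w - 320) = (w^2 + 4*w - 5)/(w^2 - 16*w + 64)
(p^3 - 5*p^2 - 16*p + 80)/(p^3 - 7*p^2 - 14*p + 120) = (p - 4)/(p - 6)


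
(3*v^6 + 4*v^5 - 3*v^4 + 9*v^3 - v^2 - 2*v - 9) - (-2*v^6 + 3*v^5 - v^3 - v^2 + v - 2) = 5*v^6 + v^5 - 3*v^4 + 10*v^3 - 3*v - 7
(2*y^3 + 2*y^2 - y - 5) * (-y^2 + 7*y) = -2*y^5 + 12*y^4 + 15*y^3 - 2*y^2 - 35*y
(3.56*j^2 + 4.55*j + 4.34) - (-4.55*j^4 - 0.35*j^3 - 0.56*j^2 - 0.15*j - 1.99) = 4.55*j^4 + 0.35*j^3 + 4.12*j^2 + 4.7*j + 6.33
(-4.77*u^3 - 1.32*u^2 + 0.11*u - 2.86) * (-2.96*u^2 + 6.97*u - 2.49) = 14.1192*u^5 - 29.3397*u^4 + 2.3513*u^3 + 12.5191*u^2 - 20.2081*u + 7.1214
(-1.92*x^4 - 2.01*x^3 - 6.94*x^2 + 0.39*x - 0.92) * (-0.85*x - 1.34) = 1.632*x^5 + 4.2813*x^4 + 8.5924*x^3 + 8.9681*x^2 + 0.2594*x + 1.2328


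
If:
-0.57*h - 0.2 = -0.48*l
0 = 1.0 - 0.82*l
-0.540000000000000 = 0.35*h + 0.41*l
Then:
No Solution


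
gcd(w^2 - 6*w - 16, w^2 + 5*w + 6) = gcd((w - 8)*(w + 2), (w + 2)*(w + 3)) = w + 2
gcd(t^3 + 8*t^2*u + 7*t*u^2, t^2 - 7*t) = t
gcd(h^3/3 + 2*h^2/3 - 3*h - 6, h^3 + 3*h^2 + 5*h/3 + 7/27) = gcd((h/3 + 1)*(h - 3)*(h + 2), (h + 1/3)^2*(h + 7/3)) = 1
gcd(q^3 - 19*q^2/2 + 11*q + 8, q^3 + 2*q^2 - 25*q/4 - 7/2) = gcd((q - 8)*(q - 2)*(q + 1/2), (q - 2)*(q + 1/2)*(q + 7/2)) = q^2 - 3*q/2 - 1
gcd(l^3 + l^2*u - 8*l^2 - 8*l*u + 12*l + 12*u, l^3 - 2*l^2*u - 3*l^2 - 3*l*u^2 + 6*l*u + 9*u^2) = l + u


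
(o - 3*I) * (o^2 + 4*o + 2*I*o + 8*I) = o^3 + 4*o^2 - I*o^2 + 6*o - 4*I*o + 24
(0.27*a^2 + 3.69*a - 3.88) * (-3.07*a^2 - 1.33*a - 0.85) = -0.8289*a^4 - 11.6874*a^3 + 6.7744*a^2 + 2.0239*a + 3.298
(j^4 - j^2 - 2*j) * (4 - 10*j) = -10*j^5 + 4*j^4 + 10*j^3 + 16*j^2 - 8*j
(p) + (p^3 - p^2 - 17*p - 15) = p^3 - p^2 - 16*p - 15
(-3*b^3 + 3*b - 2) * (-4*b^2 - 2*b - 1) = 12*b^5 + 6*b^4 - 9*b^3 + 2*b^2 + b + 2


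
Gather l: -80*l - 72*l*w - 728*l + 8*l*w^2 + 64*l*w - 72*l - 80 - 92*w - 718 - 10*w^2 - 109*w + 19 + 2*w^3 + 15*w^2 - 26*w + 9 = l*(8*w^2 - 8*w - 880) + 2*w^3 + 5*w^2 - 227*w - 770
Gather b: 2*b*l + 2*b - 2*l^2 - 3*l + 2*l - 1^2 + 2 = b*(2*l + 2) - 2*l^2 - l + 1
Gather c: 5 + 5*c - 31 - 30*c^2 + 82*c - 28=-30*c^2 + 87*c - 54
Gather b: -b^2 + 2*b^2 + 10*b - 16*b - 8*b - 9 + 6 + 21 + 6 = b^2 - 14*b + 24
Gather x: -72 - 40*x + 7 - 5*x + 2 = -45*x - 63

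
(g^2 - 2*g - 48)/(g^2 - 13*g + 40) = (g + 6)/(g - 5)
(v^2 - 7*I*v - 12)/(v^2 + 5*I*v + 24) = (v - 4*I)/(v + 8*I)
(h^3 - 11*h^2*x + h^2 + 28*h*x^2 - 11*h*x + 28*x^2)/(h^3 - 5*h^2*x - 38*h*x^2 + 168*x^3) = (h + 1)/(h + 6*x)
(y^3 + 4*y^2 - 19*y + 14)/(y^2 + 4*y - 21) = (y^2 - 3*y + 2)/(y - 3)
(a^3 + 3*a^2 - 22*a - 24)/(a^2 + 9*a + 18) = (a^2 - 3*a - 4)/(a + 3)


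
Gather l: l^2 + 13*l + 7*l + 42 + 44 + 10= l^2 + 20*l + 96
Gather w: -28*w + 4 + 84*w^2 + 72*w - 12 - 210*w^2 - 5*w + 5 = -126*w^2 + 39*w - 3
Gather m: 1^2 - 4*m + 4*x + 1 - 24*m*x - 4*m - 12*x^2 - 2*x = m*(-24*x - 8) - 12*x^2 + 2*x + 2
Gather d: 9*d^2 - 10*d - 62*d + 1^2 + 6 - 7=9*d^2 - 72*d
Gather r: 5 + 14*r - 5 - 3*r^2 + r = -3*r^2 + 15*r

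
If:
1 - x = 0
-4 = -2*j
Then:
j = 2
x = 1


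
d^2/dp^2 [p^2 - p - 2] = 2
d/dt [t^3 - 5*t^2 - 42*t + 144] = 3*t^2 - 10*t - 42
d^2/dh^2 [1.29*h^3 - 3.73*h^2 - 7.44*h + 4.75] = 7.74*h - 7.46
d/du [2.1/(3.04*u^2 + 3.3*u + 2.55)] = (-12.768*u - 6.93)/(3.04*u^2 + 3.3*u + 2.55)^2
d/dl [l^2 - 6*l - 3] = 2*l - 6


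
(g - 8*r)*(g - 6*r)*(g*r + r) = g^3*r - 14*g^2*r^2 + g^2*r + 48*g*r^3 - 14*g*r^2 + 48*r^3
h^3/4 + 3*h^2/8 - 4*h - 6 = (h/4 + 1)*(h - 4)*(h + 3/2)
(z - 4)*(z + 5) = z^2 + z - 20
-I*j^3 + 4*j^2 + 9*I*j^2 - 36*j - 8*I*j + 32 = (j - 8)*(j + 4*I)*(-I*j + I)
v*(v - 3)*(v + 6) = v^3 + 3*v^2 - 18*v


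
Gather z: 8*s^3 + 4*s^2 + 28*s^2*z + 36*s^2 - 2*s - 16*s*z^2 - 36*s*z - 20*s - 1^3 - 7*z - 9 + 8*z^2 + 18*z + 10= 8*s^3 + 40*s^2 - 22*s + z^2*(8 - 16*s) + z*(28*s^2 - 36*s + 11)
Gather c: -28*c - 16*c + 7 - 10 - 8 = -44*c - 11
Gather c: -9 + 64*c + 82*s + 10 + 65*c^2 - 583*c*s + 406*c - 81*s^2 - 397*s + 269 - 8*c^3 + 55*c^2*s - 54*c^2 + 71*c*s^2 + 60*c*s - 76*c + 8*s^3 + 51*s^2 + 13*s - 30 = -8*c^3 + c^2*(55*s + 11) + c*(71*s^2 - 523*s + 394) + 8*s^3 - 30*s^2 - 302*s + 240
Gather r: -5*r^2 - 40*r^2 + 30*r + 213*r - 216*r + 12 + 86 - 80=-45*r^2 + 27*r + 18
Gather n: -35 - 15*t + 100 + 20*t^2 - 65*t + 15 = 20*t^2 - 80*t + 80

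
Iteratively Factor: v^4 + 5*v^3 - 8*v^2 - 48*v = (v - 3)*(v^3 + 8*v^2 + 16*v) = (v - 3)*(v + 4)*(v^2 + 4*v) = (v - 3)*(v + 4)^2*(v)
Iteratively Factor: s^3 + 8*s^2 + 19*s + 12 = (s + 3)*(s^2 + 5*s + 4) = (s + 1)*(s + 3)*(s + 4)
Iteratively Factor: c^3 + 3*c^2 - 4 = (c + 2)*(c^2 + c - 2) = (c + 2)^2*(c - 1)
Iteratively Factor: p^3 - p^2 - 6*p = (p - 3)*(p^2 + 2*p) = p*(p - 3)*(p + 2)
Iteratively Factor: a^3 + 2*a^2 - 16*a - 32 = (a + 2)*(a^2 - 16) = (a - 4)*(a + 2)*(a + 4)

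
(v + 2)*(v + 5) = v^2 + 7*v + 10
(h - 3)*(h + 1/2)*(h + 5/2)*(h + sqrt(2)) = h^4 + sqrt(2)*h^3 - 31*h^2/4 - 31*sqrt(2)*h/4 - 15*h/4 - 15*sqrt(2)/4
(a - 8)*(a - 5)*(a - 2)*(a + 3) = a^4 - 12*a^3 + 21*a^2 + 118*a - 240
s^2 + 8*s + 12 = (s + 2)*(s + 6)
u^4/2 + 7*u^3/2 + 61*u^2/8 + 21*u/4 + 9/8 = (u/2 + 1/4)*(u + 1/2)*(u + 3)^2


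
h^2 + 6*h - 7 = (h - 1)*(h + 7)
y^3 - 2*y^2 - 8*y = y*(y - 4)*(y + 2)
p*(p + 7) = p^2 + 7*p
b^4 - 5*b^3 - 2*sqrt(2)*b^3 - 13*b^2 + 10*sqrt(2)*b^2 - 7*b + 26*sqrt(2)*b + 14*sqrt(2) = (b - 7)*(b + 1)^2*(b - 2*sqrt(2))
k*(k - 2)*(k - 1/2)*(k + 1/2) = k^4 - 2*k^3 - k^2/4 + k/2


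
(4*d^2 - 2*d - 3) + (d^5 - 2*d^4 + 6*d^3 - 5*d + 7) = d^5 - 2*d^4 + 6*d^3 + 4*d^2 - 7*d + 4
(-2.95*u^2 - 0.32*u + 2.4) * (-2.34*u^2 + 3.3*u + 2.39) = 6.903*u^4 - 8.9862*u^3 - 13.7225*u^2 + 7.1552*u + 5.736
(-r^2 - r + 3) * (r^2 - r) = -r^4 + 4*r^2 - 3*r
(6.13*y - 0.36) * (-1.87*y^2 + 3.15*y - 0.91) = -11.4631*y^3 + 19.9827*y^2 - 6.7123*y + 0.3276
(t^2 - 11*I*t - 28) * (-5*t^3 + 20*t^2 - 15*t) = -5*t^5 + 20*t^4 + 55*I*t^4 + 125*t^3 - 220*I*t^3 - 560*t^2 + 165*I*t^2 + 420*t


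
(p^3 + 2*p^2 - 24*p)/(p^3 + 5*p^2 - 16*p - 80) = p*(p + 6)/(p^2 + 9*p + 20)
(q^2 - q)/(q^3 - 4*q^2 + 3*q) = 1/(q - 3)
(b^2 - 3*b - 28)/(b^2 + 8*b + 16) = (b - 7)/(b + 4)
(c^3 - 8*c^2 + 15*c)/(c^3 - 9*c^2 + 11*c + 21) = c*(c - 5)/(c^2 - 6*c - 7)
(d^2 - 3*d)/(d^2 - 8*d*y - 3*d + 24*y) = d/(d - 8*y)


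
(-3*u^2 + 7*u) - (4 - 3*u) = -3*u^2 + 10*u - 4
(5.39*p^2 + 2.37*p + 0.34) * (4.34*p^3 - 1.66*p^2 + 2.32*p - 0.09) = 23.3926*p^5 + 1.3384*p^4 + 10.0462*p^3 + 4.4489*p^2 + 0.5755*p - 0.0306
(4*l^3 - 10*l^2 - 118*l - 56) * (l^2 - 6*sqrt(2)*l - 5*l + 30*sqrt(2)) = 4*l^5 - 24*sqrt(2)*l^4 - 30*l^4 - 68*l^3 + 180*sqrt(2)*l^3 + 534*l^2 + 408*sqrt(2)*l^2 - 3204*sqrt(2)*l + 280*l - 1680*sqrt(2)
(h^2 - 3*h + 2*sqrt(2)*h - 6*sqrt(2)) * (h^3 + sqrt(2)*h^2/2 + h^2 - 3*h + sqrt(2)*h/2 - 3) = h^5 - 2*h^4 + 5*sqrt(2)*h^4/2 - 5*sqrt(2)*h^3 - 4*h^3 - 27*sqrt(2)*h^2/2 + 2*h^2 + 3*h + 12*sqrt(2)*h + 18*sqrt(2)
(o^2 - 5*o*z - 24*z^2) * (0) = 0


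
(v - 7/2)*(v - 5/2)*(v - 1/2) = v^3 - 13*v^2/2 + 47*v/4 - 35/8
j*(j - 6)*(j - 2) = j^3 - 8*j^2 + 12*j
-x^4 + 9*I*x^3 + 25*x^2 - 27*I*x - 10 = (x - 5*I)*(x - 2*I)*(I*x + 1)^2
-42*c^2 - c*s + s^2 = (-7*c + s)*(6*c + s)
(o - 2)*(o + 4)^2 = o^3 + 6*o^2 - 32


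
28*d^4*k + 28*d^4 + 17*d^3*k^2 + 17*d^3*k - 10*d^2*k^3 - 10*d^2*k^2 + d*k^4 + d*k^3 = (-7*d + k)*(-4*d + k)*(d + k)*(d*k + d)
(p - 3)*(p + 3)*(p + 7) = p^3 + 7*p^2 - 9*p - 63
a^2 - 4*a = a*(a - 4)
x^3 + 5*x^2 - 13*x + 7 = (x - 1)^2*(x + 7)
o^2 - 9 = (o - 3)*(o + 3)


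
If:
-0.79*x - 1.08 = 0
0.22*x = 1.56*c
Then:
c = -0.19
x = -1.37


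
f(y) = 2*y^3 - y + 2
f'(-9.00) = 485.00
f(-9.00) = -1447.00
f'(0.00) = -1.00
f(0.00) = 2.00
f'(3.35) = 66.34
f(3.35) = 73.84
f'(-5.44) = 176.56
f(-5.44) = -314.54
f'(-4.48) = 119.42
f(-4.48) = -173.35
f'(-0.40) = -0.04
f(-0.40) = 2.27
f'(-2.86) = 48.08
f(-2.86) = -41.93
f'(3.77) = 84.28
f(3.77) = 105.40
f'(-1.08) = 6.00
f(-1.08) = 0.56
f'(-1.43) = 11.27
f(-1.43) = -2.42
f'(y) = 6*y^2 - 1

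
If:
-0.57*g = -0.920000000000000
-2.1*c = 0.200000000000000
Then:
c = -0.10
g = 1.61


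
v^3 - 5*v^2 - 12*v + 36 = (v - 6)*(v - 2)*(v + 3)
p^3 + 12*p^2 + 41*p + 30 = (p + 1)*(p + 5)*(p + 6)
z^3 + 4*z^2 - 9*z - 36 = (z - 3)*(z + 3)*(z + 4)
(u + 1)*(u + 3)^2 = u^3 + 7*u^2 + 15*u + 9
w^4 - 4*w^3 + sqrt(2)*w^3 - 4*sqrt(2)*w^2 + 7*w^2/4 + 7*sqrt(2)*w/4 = w*(w - 7/2)*(w - 1/2)*(w + sqrt(2))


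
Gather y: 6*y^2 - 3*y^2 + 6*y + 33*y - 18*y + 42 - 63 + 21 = 3*y^2 + 21*y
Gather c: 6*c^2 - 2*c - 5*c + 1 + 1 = 6*c^2 - 7*c + 2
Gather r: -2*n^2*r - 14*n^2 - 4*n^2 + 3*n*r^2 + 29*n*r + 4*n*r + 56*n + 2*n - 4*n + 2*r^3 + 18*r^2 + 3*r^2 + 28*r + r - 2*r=-18*n^2 + 54*n + 2*r^3 + r^2*(3*n + 21) + r*(-2*n^2 + 33*n + 27)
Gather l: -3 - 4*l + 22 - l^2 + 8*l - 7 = -l^2 + 4*l + 12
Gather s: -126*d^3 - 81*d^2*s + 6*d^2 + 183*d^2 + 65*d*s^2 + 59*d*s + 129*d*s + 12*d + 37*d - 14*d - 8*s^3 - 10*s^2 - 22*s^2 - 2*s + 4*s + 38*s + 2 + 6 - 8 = -126*d^3 + 189*d^2 + 35*d - 8*s^3 + s^2*(65*d - 32) + s*(-81*d^2 + 188*d + 40)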